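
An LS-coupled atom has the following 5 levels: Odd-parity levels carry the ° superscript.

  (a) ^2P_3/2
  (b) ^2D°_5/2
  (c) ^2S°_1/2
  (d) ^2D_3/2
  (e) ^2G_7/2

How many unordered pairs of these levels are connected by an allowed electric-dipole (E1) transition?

3

(a)–(b): allowed.
(a)–(c): allowed.
(a)–(d): forbidden (parity).
(a)–(e): forbidden (parity, ΔL, ΔJ).
(b)–(c): forbidden (parity, ΔL, ΔJ).
(b)–(d): allowed.
(b)–(e): forbidden (ΔL).
(c)–(d): forbidden (ΔL).
(c)–(e): forbidden (ΔL, ΔJ).
(d)–(e): forbidden (parity, ΔL, ΔJ).
Allowed pairs: 3 of 10.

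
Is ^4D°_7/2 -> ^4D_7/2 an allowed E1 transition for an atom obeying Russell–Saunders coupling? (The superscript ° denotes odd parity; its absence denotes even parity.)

allowed

Reading off the term symbols: S 3/2→3/2, L 2→2, J 7/2→7/2, parity odd→even.
Parity must change: odd → even — ok.
ΔS = 0: S: 3/2 → 3/2 — ok.
ΔL = 0, ±1 (not L=0↔0): L: 2 → 2, ΔL = +0 — ok.
ΔJ = 0, ±1 (not J=0↔0): J: 7/2 → 7/2, ΔJ = +0 — ok.
All four E1 rules are satisfied.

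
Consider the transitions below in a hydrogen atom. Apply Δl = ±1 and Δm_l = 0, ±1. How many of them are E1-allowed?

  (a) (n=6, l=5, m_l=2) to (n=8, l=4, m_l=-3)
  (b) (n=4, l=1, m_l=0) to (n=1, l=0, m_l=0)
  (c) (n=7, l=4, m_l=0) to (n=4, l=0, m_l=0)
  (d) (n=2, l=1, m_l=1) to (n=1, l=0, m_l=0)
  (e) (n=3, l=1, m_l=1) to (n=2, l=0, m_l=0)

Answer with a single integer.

(a) forbidden — Δm_l = -5 (E1 requires Δm_l = 0, ±1)
(b) allowed
(c) forbidden — Δl = -4 (E1 requires Δl = ±1)
(d) allowed
(e) allowed
Total allowed: 3 of 5.

3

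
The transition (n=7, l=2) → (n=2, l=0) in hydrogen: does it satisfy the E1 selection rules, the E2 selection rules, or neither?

Δl = 0 − 2 = -2; l_i + l_f = 2.
E1 (Δl = ±1): not satisfied.
E2 (Δl = 0,±2, l_i+l_f ≥ 2): satisfied.

E2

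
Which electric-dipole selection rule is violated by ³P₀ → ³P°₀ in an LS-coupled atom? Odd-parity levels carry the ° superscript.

the J=0 ↔ J=0 exclusion

ΔL = 0, ±1 (not L=0↔0): L: 1 → 1, ΔL = +0 — ok.
Parity must change: even → odd — ok.
ΔS = 0: S: 1 → 1 — ok.
ΔJ = 0, ±1 (not J=0↔0): J: 0 → 0, ΔJ = +0 — fails.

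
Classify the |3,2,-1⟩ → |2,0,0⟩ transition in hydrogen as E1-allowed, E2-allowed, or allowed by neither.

E2

Δl = 0 − 2 = -2; l_i + l_f = 2.
Δm_l = +1.
E1 (Δl = ±1, |Δm_l| ≤ 1): not satisfied.
E2 (Δl = 0,±2, l_i+l_f ≥ 2, |Δm_l| ≤ 2): satisfied.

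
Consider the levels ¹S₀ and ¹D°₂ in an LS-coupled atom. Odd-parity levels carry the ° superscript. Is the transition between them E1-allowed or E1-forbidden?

forbidden

Initial level: S=0, L=0, J=0, parity even. Final level: S=0, L=2, J=2, parity odd.
ΔL = 0, ±1 (not L=0↔0): L: 0 → 2, ΔL = +2 — ✗.
ΔJ = 0, ±1 (not J=0↔0): J: 0 → 2, ΔJ = +2 — ✗.
ΔS = 0: S: 0 → 0 — ✓.
Parity must change: even → odd — ✓.
Rule(s) violated: ΔL, ΔJ.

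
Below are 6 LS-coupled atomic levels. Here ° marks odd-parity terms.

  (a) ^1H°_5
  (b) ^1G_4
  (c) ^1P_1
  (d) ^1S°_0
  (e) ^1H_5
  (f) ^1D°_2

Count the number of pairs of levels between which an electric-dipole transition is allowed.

4

(a)–(b): allowed.
(a)–(c): forbidden (ΔL, ΔJ).
(a)–(d): forbidden (parity, ΔL, ΔJ).
(a)–(e): allowed.
(a)–(f): forbidden (parity, ΔL, ΔJ).
(b)–(c): forbidden (parity, ΔL, ΔJ).
(b)–(d): forbidden (ΔL, ΔJ).
(b)–(e): forbidden (parity).
(b)–(f): forbidden (ΔL, ΔJ).
(c)–(d): allowed.
(c)–(e): forbidden (parity, ΔL, ΔJ).
(c)–(f): allowed.
(d)–(e): forbidden (ΔL, ΔJ).
(d)–(f): forbidden (parity, ΔL, ΔJ).
(e)–(f): forbidden (ΔL, ΔJ).
Allowed pairs: 4 of 15.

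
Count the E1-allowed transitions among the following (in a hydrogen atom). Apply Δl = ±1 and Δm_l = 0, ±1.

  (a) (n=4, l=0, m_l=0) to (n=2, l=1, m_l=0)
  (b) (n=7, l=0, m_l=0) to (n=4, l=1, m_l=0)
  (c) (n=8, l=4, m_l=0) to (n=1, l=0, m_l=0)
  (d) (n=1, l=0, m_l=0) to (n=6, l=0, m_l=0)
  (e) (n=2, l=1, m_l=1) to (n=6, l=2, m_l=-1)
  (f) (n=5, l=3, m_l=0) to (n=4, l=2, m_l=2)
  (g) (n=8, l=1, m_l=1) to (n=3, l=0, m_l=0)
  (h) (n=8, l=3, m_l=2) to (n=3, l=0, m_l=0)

(a) allowed
(b) allowed
(c) forbidden — Δl = -4 (E1 requires Δl = ±1)
(d) forbidden — Δl = +0 (E1 requires Δl = ±1)
(e) forbidden — Δm_l = -2 (E1 requires Δm_l = 0, ±1)
(f) forbidden — Δm_l = +2 (E1 requires Δm_l = 0, ±1)
(g) allowed
(h) forbidden — Δl = -3 (E1 requires Δl = ±1); Δm_l = -2 (E1 requires Δm_l = 0, ±1)
Total allowed: 3 of 8.

3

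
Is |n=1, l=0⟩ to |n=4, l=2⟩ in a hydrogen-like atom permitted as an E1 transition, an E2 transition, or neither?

E2

Δl = 2 − 0 = +2; l_i + l_f = 2.
E1 (Δl = ±1): not satisfied.
E2 (Δl = 0,±2, l_i+l_f ≥ 2): satisfied.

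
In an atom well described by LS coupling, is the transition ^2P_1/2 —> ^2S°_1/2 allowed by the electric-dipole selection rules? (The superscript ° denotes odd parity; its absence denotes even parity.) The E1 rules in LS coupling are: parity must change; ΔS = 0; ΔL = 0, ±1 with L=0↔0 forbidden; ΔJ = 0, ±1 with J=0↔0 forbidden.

allowed

Parity must change: even → odd — ✓.
ΔS = 0: S: 1/2 → 1/2 — ✓.
ΔL = 0, ±1 (not L=0↔0): L: 1 → 0, ΔL = -1 — ✓.
ΔJ = 0, ±1 (not J=0↔0): J: 1/2 → 1/2, ΔJ = +0 — ✓.
All four E1 rules are satisfied.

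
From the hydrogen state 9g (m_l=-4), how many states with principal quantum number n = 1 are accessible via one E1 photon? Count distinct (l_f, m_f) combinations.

E1 requires l_f ∈ {3, 5}, but neither lies in [0, 0], so no final state is reachable.
Total: 0.

0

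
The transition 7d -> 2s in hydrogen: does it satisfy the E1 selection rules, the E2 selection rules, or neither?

Δl = 0 − 2 = -2; l_i + l_f = 2.
E1 (Δl = ±1): not satisfied.
E2 (Δl = 0,±2, l_i+l_f ≥ 2): satisfied.

E2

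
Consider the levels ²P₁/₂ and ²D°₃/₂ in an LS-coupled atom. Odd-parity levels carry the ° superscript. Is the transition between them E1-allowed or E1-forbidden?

Initial level: S=1/2, L=1, J=1/2, parity even. Final level: S=1/2, L=2, J=3/2, parity odd.
ΔS = 0: S: 1/2 → 1/2 — satisfied.
ΔJ = 0, ±1 (not J=0↔0): J: 1/2 → 3/2, ΔJ = +1 — satisfied.
ΔL = 0, ±1 (not L=0↔0): L: 1 → 2, ΔL = +1 — satisfied.
Parity must change: even → odd — satisfied.
All four E1 rules are satisfied.

allowed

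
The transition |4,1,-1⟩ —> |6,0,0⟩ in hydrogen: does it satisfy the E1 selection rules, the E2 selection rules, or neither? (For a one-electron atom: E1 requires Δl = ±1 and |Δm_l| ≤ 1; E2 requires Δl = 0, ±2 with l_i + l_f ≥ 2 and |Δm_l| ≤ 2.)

Δl = 0 − 1 = -1; l_i + l_f = 1.
Δm_l = +1.
E1 (Δl = ±1, |Δm_l| ≤ 1): satisfied.
E2 (Δl = 0,±2, l_i+l_f ≥ 2, |Δm_l| ≤ 2): not satisfied.

E1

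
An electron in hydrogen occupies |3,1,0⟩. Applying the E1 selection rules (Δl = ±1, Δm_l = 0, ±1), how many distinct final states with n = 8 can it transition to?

E1 requires Δl = ±1, so l_f ∈ {0, 2}; with 0 ≤ l_f ≤ n_f−1 = 7, the allowed l_f values are {0, 2}.
For l_f = 0: m_f ∈ {m_i−1, m_i, m_i+1} ∩ [−0, 0] = {0} → 1 state.
For l_f = 2: m_f ∈ {m_i−1, m_i, m_i+1} ∩ [−2, 2] = {-1, 0, 1} → 3 states.
Total: 4.

4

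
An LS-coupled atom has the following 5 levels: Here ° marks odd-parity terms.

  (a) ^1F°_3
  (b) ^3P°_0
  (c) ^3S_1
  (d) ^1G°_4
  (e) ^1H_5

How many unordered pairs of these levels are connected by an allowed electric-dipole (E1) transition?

2

(a)–(b): forbidden (parity, ΔS, ΔL, ΔJ).
(a)–(c): forbidden (ΔS, ΔL, ΔJ).
(a)–(d): forbidden (parity).
(a)–(e): forbidden (ΔL, ΔJ).
(b)–(c): allowed.
(b)–(d): forbidden (parity, ΔS, ΔL, ΔJ).
(b)–(e): forbidden (ΔS, ΔL, ΔJ).
(c)–(d): forbidden (ΔS, ΔL, ΔJ).
(c)–(e): forbidden (parity, ΔS, ΔL, ΔJ).
(d)–(e): allowed.
Allowed pairs: 2 of 10.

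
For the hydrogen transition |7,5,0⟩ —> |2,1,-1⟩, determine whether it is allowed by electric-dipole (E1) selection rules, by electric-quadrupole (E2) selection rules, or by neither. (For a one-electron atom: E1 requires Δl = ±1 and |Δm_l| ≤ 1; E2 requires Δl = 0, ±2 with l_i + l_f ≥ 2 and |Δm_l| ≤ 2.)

neither

Δl = 1 − 5 = -4; l_i + l_f = 6.
Δm_l = -1.
E1 (Δl = ±1, |Δm_l| ≤ 1): not satisfied.
E2 (Δl = 0,±2, l_i+l_f ≥ 2, |Δm_l| ≤ 2): not satisfied.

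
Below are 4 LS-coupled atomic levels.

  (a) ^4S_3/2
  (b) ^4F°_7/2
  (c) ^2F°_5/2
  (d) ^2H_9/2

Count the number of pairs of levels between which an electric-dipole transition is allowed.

(a)–(b): forbidden (ΔL, ΔJ).
(a)–(c): forbidden (ΔS, ΔL).
(a)–(d): forbidden (parity, ΔS, ΔL, ΔJ).
(b)–(c): forbidden (parity, ΔS).
(b)–(d): forbidden (ΔS, ΔL).
(c)–(d): forbidden (ΔL, ΔJ).
Allowed pairs: 0 of 6.

0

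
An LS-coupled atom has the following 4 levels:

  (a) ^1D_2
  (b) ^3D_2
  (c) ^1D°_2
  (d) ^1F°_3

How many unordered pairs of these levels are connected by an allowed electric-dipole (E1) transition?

(a)–(b): forbidden (parity, ΔS).
(a)–(c): allowed.
(a)–(d): allowed.
(b)–(c): forbidden (ΔS).
(b)–(d): forbidden (ΔS).
(c)–(d): forbidden (parity).
Allowed pairs: 2 of 6.

2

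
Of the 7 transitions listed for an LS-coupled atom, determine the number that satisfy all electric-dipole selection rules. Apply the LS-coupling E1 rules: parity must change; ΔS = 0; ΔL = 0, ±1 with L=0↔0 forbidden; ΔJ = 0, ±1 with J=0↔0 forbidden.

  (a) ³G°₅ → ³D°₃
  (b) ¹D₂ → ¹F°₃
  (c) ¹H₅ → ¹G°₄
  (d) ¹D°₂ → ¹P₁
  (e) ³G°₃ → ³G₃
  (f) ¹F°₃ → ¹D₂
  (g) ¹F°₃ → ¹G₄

6

(a) forbidden (parity, ΔL, ΔJ fail)
(b) allowed
(c) allowed
(d) allowed
(e) allowed
(f) allowed
(g) allowed
Total allowed: 6 of 7.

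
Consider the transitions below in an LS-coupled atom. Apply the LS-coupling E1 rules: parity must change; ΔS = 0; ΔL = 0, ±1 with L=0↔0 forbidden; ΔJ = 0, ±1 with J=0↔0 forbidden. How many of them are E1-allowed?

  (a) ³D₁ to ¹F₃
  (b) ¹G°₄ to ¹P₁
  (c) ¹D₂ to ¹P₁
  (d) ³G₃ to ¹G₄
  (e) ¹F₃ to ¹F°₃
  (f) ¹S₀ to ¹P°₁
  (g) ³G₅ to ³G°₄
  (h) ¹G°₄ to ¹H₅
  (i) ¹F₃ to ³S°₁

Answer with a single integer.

4

(a) forbidden (parity, ΔS, ΔJ fail)
(b) forbidden (ΔL, ΔJ fail)
(c) forbidden (parity fails)
(d) forbidden (parity, ΔS fail)
(e) allowed
(f) allowed
(g) allowed
(h) allowed
(i) forbidden (ΔS, ΔL, ΔJ fail)
Total allowed: 4 of 9.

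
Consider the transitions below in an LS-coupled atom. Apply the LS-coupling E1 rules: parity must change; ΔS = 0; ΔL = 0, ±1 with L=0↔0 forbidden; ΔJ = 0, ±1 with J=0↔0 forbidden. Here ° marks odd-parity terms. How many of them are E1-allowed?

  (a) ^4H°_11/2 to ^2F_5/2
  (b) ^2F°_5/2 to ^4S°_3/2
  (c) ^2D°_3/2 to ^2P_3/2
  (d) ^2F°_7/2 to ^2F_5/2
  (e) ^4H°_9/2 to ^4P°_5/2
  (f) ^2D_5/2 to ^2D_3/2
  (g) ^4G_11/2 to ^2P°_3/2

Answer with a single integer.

(a) forbidden (ΔS, ΔL, ΔJ fail)
(b) forbidden (parity, ΔS, ΔL fail)
(c) allowed
(d) allowed
(e) forbidden (parity, ΔL, ΔJ fail)
(f) forbidden (parity fails)
(g) forbidden (ΔS, ΔL, ΔJ fail)
Total allowed: 2 of 7.

2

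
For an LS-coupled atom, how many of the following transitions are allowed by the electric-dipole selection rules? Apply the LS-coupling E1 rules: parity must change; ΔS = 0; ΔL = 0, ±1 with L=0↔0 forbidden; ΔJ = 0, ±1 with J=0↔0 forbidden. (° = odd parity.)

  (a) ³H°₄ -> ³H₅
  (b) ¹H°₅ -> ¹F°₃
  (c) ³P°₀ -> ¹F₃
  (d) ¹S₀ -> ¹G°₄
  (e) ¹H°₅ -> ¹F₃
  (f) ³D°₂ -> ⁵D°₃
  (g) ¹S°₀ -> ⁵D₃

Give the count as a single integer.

(a) allowed
(b) forbidden (parity, ΔL, ΔJ fail)
(c) forbidden (ΔS, ΔL, ΔJ fail)
(d) forbidden (ΔL, ΔJ fail)
(e) forbidden (ΔL, ΔJ fail)
(f) forbidden (parity, ΔS fail)
(g) forbidden (ΔS, ΔL, ΔJ fail)
Total allowed: 1 of 7.

1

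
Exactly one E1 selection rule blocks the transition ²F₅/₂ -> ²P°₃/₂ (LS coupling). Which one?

the ΔL = 0, ±1 rule

Reading off the term symbols: S 1/2→1/2, L 3→1, J 5/2→3/2, parity even→odd.
Parity must change: even → odd — ✓.
ΔS = 0: S: 1/2 → 1/2 — ✓.
ΔL = 0, ±1 (not L=0↔0): L: 3 → 1, ΔL = -2 — ✗.
ΔJ = 0, ±1 (not J=0↔0): J: 5/2 → 3/2, ΔJ = -1 — ✓.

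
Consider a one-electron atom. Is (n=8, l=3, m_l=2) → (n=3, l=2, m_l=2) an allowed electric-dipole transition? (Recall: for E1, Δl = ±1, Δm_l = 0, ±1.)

l: 3 → 2 (Δl = -1). Δl = ±1 ok.
Δm_l = 2 − (2) = +0. E1 requires Δm_l = 0, ±1: ok.
All E1 selection rules are satisfied.

allowed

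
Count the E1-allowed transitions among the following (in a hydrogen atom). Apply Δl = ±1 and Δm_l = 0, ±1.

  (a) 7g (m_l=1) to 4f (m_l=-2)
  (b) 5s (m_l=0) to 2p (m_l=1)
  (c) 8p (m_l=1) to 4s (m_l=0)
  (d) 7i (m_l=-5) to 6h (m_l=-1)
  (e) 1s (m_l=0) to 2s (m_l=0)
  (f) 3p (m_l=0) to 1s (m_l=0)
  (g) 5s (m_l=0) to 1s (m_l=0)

3

(a) forbidden — Δm_l = -3 (E1 requires Δm_l = 0, ±1)
(b) allowed
(c) allowed
(d) forbidden — Δm_l = +4 (E1 requires Δm_l = 0, ±1)
(e) forbidden — Δl = +0 (E1 requires Δl = ±1)
(f) allowed
(g) forbidden — Δl = +0 (E1 requires Δl = ±1)
Total allowed: 3 of 7.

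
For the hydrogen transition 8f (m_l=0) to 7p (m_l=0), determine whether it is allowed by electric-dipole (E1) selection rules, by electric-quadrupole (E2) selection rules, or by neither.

E2

Δl = 1 − 3 = -2; l_i + l_f = 4.
Δm_l = +0.
E1 (Δl = ±1, |Δm_l| ≤ 1): not satisfied.
E2 (Δl = 0,±2, l_i+l_f ≥ 2, |Δm_l| ≤ 2): satisfied.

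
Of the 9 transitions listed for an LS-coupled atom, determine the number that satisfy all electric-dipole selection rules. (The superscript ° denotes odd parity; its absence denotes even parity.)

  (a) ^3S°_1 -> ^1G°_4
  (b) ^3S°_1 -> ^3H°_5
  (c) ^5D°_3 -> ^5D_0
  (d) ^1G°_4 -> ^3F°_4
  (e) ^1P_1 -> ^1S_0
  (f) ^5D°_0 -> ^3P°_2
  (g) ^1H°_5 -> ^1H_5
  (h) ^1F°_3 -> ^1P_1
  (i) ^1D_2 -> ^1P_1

1

(a) forbidden (parity, ΔS, ΔL, ΔJ fail)
(b) forbidden (parity, ΔL, ΔJ fail)
(c) forbidden (ΔJ fails)
(d) forbidden (parity, ΔS fail)
(e) forbidden (parity fails)
(f) forbidden (parity, ΔS, ΔJ fail)
(g) allowed
(h) forbidden (ΔL, ΔJ fail)
(i) forbidden (parity fails)
Total allowed: 1 of 9.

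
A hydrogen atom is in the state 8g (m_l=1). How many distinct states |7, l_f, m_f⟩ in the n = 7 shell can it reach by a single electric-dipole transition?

E1 requires Δl = ±1, so l_f ∈ {3, 5}; with 0 ≤ l_f ≤ n_f−1 = 6, the allowed l_f values are {3, 5}.
For l_f = 3: m_f ∈ {m_i−1, m_i, m_i+1} ∩ [−3, 3] = {0, 1, 2} → 3 states.
For l_f = 5: m_f ∈ {m_i−1, m_i, m_i+1} ∩ [−5, 5] = {0, 1, 2} → 3 states.
Total: 6.

6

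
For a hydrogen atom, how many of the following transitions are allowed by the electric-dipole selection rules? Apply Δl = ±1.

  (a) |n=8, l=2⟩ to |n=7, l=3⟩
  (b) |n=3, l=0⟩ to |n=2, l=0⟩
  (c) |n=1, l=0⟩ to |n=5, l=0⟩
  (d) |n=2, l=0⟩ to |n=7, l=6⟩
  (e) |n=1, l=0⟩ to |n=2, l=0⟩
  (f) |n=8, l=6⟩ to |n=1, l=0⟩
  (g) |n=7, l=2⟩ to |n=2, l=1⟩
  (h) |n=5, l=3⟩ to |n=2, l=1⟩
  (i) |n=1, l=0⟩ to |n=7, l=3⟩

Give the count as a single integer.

(a) allowed
(b) forbidden — Δl = +0 (E1 requires Δl = ±1)
(c) forbidden — Δl = +0 (E1 requires Δl = ±1)
(d) forbidden — Δl = +6 (E1 requires Δl = ±1)
(e) forbidden — Δl = +0 (E1 requires Δl = ±1)
(f) forbidden — Δl = -6 (E1 requires Δl = ±1)
(g) allowed
(h) forbidden — Δl = -2 (E1 requires Δl = ±1)
(i) forbidden — Δl = +3 (E1 requires Δl = ±1)
Total allowed: 2 of 9.

2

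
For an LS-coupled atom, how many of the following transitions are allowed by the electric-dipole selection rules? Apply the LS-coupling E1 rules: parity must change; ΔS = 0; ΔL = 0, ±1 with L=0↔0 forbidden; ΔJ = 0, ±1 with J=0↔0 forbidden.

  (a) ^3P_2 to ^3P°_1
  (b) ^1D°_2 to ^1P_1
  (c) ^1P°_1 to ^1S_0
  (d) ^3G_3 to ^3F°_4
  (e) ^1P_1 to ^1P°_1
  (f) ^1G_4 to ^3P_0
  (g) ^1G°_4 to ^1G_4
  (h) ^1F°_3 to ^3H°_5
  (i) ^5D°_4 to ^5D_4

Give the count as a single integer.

(a) allowed
(b) allowed
(c) allowed
(d) allowed
(e) allowed
(f) forbidden (parity, ΔS, ΔL, ΔJ fail)
(g) allowed
(h) forbidden (parity, ΔS, ΔL, ΔJ fail)
(i) allowed
Total allowed: 7 of 9.

7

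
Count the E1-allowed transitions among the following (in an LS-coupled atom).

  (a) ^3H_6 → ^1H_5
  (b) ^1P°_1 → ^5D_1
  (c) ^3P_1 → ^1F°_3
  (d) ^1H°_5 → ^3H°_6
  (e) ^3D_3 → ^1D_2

0

(a) forbidden (parity, ΔS fail)
(b) forbidden (ΔS fails)
(c) forbidden (ΔS, ΔL, ΔJ fail)
(d) forbidden (parity, ΔS fail)
(e) forbidden (parity, ΔS fail)
Total allowed: 0 of 5.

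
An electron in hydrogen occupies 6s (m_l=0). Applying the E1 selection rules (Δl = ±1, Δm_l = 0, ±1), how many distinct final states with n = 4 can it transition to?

E1 requires Δl = ±1, so l_f ∈ {-1, 1}; with 0 ≤ l_f ≤ n_f−1 = 3, the allowed l_f values are {1}.
For l_f = 1: m_f ∈ {m_i−1, m_i, m_i+1} ∩ [−1, 1] = {-1, 0, 1} → 3 states.
Total: 3.

3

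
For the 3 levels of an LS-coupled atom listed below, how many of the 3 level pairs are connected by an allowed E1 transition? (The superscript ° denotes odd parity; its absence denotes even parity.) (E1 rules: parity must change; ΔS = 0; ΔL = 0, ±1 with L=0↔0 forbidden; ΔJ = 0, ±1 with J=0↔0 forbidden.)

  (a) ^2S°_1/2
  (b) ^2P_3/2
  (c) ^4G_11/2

1

(a)–(b): allowed.
(a)–(c): forbidden (ΔS, ΔL, ΔJ).
(b)–(c): forbidden (parity, ΔS, ΔL, ΔJ).
Allowed pairs: 1 of 3.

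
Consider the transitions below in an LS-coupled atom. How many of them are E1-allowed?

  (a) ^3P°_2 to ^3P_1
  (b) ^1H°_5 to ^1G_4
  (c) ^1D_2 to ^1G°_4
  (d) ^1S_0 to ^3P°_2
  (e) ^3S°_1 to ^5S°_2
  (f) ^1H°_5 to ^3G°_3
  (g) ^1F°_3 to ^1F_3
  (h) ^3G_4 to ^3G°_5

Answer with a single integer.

4

(a) allowed
(b) allowed
(c) forbidden (ΔL, ΔJ fail)
(d) forbidden (ΔS, ΔJ fail)
(e) forbidden (parity, ΔS, ΔL fail)
(f) forbidden (parity, ΔS, ΔJ fail)
(g) allowed
(h) allowed
Total allowed: 4 of 8.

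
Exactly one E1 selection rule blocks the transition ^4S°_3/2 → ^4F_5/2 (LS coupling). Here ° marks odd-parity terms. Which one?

Reading off the term symbols: S 3/2→3/2, L 0→3, J 3/2→5/2, parity odd→even.
Parity must change: odd → even — ✓.
ΔS = 0: S: 3/2 → 3/2 — ✓.
ΔL = 0, ±1 (not L=0↔0): L: 0 → 3, ΔL = +3 — ✗.
ΔJ = 0, ±1 (not J=0↔0): J: 3/2 → 5/2, ΔJ = +1 — ✓.

the ΔL = 0, ±1 rule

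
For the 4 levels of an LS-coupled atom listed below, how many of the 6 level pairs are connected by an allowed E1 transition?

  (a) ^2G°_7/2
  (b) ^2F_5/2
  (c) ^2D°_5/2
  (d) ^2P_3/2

3

(a)–(b): allowed.
(a)–(c): forbidden (parity, ΔL).
(a)–(d): forbidden (ΔL, ΔJ).
(b)–(c): allowed.
(b)–(d): forbidden (parity, ΔL).
(c)–(d): allowed.
Allowed pairs: 3 of 6.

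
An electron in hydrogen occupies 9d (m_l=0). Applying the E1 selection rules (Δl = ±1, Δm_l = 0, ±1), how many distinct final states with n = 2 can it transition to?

E1 requires Δl = ±1, so l_f ∈ {1, 3}; with 0 ≤ l_f ≤ n_f−1 = 1, the allowed l_f values are {1}.
For l_f = 1: m_f ∈ {m_i−1, m_i, m_i+1} ∩ [−1, 1] = {-1, 0, 1} → 3 states.
Total: 3.

3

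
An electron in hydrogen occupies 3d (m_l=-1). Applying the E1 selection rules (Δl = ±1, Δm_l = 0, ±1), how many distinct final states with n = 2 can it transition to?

2

E1 requires Δl = ±1, so l_f ∈ {1, 3}; with 0 ≤ l_f ≤ n_f−1 = 1, the allowed l_f values are {1}.
For l_f = 1: m_f ∈ {m_i−1, m_i, m_i+1} ∩ [−1, 1] = {-1, 0} → 2 states.
Total: 2.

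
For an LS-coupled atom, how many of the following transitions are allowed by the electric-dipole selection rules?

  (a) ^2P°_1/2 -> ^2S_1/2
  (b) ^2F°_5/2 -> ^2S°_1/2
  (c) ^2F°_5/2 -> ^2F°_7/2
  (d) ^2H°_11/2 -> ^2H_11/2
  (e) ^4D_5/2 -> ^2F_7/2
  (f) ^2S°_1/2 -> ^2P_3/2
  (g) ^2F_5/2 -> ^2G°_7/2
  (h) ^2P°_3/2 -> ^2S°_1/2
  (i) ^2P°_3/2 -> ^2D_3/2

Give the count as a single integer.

(a) allowed
(b) forbidden (parity, ΔL, ΔJ fail)
(c) forbidden (parity fails)
(d) allowed
(e) forbidden (parity, ΔS fail)
(f) allowed
(g) allowed
(h) forbidden (parity fails)
(i) allowed
Total allowed: 5 of 9.

5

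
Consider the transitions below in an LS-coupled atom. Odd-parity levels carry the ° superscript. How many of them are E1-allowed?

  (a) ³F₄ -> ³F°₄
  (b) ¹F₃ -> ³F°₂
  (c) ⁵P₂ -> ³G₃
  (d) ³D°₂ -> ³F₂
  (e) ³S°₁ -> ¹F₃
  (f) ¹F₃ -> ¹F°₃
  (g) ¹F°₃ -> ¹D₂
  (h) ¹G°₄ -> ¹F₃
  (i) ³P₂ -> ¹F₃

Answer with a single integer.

5

(a) allowed
(b) forbidden (ΔS fails)
(c) forbidden (parity, ΔS, ΔL fail)
(d) allowed
(e) forbidden (ΔS, ΔL, ΔJ fail)
(f) allowed
(g) allowed
(h) allowed
(i) forbidden (parity, ΔS, ΔL fail)
Total allowed: 5 of 9.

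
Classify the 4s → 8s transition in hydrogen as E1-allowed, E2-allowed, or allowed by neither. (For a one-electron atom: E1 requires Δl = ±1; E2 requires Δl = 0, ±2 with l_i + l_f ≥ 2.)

Δl = 0 − 0 = +0; l_i + l_f = 0.
E1 (Δl = ±1): not satisfied.
E2 (Δl = 0,±2, l_i+l_f ≥ 2): not satisfied.

neither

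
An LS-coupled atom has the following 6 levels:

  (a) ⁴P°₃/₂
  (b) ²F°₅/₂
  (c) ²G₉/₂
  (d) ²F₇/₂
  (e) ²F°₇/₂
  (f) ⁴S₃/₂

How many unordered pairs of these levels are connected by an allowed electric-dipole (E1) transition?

(a)–(b): forbidden (parity, ΔS, ΔL).
(a)–(c): forbidden (ΔS, ΔL, ΔJ).
(a)–(d): forbidden (ΔS, ΔL, ΔJ).
(a)–(e): forbidden (parity, ΔS, ΔL, ΔJ).
(a)–(f): allowed.
(b)–(c): forbidden (ΔJ).
(b)–(d): allowed.
(b)–(e): forbidden (parity).
(b)–(f): forbidden (ΔS, ΔL).
(c)–(d): forbidden (parity).
(c)–(e): allowed.
(c)–(f): forbidden (parity, ΔS, ΔL, ΔJ).
(d)–(e): allowed.
(d)–(f): forbidden (parity, ΔS, ΔL, ΔJ).
(e)–(f): forbidden (ΔS, ΔL, ΔJ).
Allowed pairs: 4 of 15.

4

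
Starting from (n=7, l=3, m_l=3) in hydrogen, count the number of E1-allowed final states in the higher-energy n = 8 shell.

4

E1 requires Δl = ±1, so l_f ∈ {2, 4}; with 0 ≤ l_f ≤ n_f−1 = 7, the allowed l_f values are {2, 4}.
For l_f = 2: m_f ∈ {m_i−1, m_i, m_i+1} ∩ [−2, 2] = {2} → 1 state.
For l_f = 4: m_f ∈ {m_i−1, m_i, m_i+1} ∩ [−4, 4] = {2, 3, 4} → 3 states.
Total: 4.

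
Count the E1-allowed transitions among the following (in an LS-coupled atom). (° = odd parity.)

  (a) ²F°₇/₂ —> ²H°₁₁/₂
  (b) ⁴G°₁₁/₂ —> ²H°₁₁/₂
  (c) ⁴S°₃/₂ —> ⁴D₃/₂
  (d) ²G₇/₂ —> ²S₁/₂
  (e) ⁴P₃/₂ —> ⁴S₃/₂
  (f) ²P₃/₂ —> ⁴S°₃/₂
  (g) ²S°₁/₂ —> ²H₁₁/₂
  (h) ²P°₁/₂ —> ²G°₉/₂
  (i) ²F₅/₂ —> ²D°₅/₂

(a) forbidden (parity, ΔL, ΔJ fail)
(b) forbidden (parity, ΔS fail)
(c) forbidden (ΔL fails)
(d) forbidden (parity, ΔL, ΔJ fail)
(e) forbidden (parity fails)
(f) forbidden (ΔS fails)
(g) forbidden (ΔL, ΔJ fail)
(h) forbidden (parity, ΔL, ΔJ fail)
(i) allowed
Total allowed: 1 of 9.

1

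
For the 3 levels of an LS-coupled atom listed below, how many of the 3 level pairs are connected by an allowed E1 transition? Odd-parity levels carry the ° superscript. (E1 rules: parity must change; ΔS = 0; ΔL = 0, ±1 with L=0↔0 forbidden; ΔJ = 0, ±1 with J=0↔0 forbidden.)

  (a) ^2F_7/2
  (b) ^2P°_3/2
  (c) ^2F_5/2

(a)–(b): forbidden (ΔL, ΔJ).
(a)–(c): forbidden (parity).
(b)–(c): forbidden (ΔL).
Allowed pairs: 0 of 3.

0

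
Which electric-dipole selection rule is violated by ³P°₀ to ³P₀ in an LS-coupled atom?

Parity must change: odd → even — ✓.
ΔS = 0: S: 1 → 1 — ✓.
ΔL = 0, ±1 (not L=0↔0): L: 1 → 1, ΔL = +0 — ✓.
ΔJ = 0, ±1 (not J=0↔0): J: 0 → 0, ΔJ = +0 — ✗.

the J=0 ↔ J=0 exclusion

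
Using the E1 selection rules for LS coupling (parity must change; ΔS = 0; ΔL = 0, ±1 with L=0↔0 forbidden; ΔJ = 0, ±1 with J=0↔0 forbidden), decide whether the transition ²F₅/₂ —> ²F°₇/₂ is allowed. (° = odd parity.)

allowed

Initial level: S=1/2, L=3, J=5/2, parity even. Final level: S=1/2, L=3, J=7/2, parity odd.
ΔL = 0, ±1 (not L=0↔0): L: 3 → 3, ΔL = +0 — ✓.
ΔS = 0: S: 1/2 → 1/2 — ✓.
ΔJ = 0, ±1 (not J=0↔0): J: 5/2 → 7/2, ΔJ = +1 — ✓.
Parity must change: even → odd — ✓.
All four E1 rules are satisfied.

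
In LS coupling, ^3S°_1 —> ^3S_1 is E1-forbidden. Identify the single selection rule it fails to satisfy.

the L=0 ↔ L=0 exclusion

Parity must change: odd → even — ✓.
ΔS = 0: S: 1 → 1 — ✓.
ΔL = 0, ±1 (not L=0↔0): L: 0 → 0, ΔL = +0 — ✗.
ΔJ = 0, ±1 (not J=0↔0): J: 1 → 1, ΔJ = +0 — ✓.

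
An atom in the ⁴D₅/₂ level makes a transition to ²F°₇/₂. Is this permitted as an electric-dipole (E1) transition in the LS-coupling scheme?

forbidden

Parity must change: even → odd — passes.
ΔS = 0: S: 3/2 → 1/2 — fails.
ΔJ = 0, ±1 (not J=0↔0): J: 5/2 → 7/2, ΔJ = +1 — passes.
ΔL = 0, ±1 (not L=0↔0): L: 2 → 3, ΔL = +1 — passes.
Rule(s) violated: ΔS.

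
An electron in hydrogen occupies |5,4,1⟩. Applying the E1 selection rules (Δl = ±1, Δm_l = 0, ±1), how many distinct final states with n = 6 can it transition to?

6

E1 requires Δl = ±1, so l_f ∈ {3, 5}; with 0 ≤ l_f ≤ n_f−1 = 5, the allowed l_f values are {3, 5}.
For l_f = 3: m_f ∈ {m_i−1, m_i, m_i+1} ∩ [−3, 3] = {0, 1, 2} → 3 states.
For l_f = 5: m_f ∈ {m_i−1, m_i, m_i+1} ∩ [−5, 5] = {0, 1, 2} → 3 states.
Total: 6.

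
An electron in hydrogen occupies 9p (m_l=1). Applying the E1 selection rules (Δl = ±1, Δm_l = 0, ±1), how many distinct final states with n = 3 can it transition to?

E1 requires Δl = ±1, so l_f ∈ {0, 2}; with 0 ≤ l_f ≤ n_f−1 = 2, the allowed l_f values are {0, 2}.
For l_f = 0: m_f ∈ {m_i−1, m_i, m_i+1} ∩ [−0, 0] = {0} → 1 state.
For l_f = 2: m_f ∈ {m_i−1, m_i, m_i+1} ∩ [−2, 2] = {0, 1, 2} → 3 states.
Total: 4.

4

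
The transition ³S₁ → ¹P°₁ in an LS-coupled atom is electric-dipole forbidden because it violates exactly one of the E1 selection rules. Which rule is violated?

Reading off the term symbols: S 1→0, L 0→1, J 1→1, parity even→odd.
Parity must change: even → odd — ok.
ΔS = 0: S: 1 → 0 — fails.
ΔL = 0, ±1 (not L=0↔0): L: 0 → 1, ΔL = +1 — ok.
ΔJ = 0, ±1 (not J=0↔0): J: 1 → 1, ΔJ = +0 — ok.

the ΔS = 0 rule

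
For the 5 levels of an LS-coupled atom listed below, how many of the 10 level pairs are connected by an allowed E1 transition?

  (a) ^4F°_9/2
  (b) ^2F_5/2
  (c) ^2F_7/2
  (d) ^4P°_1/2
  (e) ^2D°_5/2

2

(a)–(b): forbidden (ΔS, ΔJ).
(a)–(c): forbidden (ΔS).
(a)–(d): forbidden (parity, ΔL, ΔJ).
(a)–(e): forbidden (parity, ΔS, ΔJ).
(b)–(c): forbidden (parity).
(b)–(d): forbidden (ΔS, ΔL, ΔJ).
(b)–(e): allowed.
(c)–(d): forbidden (ΔS, ΔL, ΔJ).
(c)–(e): allowed.
(d)–(e): forbidden (parity, ΔS, ΔJ).
Allowed pairs: 2 of 10.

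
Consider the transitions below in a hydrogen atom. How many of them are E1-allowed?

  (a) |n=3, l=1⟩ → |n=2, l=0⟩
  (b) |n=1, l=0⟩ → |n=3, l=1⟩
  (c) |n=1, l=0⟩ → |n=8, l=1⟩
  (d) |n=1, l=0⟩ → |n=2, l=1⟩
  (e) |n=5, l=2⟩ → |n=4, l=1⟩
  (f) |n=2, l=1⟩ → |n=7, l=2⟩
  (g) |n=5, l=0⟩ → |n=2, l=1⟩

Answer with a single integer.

(a) allowed
(b) allowed
(c) allowed
(d) allowed
(e) allowed
(f) allowed
(g) allowed
Total allowed: 7 of 7.

7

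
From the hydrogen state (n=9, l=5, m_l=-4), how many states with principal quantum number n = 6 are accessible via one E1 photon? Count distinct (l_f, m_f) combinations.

E1 requires Δl = ±1, so l_f ∈ {4, 6}; with 0 ≤ l_f ≤ n_f−1 = 5, the allowed l_f values are {4}.
For l_f = 4: m_f ∈ {m_i−1, m_i, m_i+1} ∩ [−4, 4] = {-4, -3} → 2 states.
Total: 2.

2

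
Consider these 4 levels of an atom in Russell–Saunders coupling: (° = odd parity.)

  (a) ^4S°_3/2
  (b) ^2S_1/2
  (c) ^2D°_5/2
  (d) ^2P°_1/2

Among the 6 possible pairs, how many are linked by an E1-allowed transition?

1

(a)–(b): forbidden (ΔS, ΔL).
(a)–(c): forbidden (parity, ΔS, ΔL).
(a)–(d): forbidden (parity, ΔS).
(b)–(c): forbidden (ΔL, ΔJ).
(b)–(d): allowed.
(c)–(d): forbidden (parity, ΔJ).
Allowed pairs: 1 of 6.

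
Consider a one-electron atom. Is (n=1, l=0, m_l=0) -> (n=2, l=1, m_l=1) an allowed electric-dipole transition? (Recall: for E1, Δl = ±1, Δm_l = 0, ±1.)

allowed

l: 0 → 1 (Δl = +1). Δl = ±1 ✓.
Δm_l = 1 − (0) = +1. E1 requires Δm_l = 0, ±1: ✓.
All E1 selection rules are satisfied.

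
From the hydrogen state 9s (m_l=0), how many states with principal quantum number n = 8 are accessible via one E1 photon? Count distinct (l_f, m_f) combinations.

3

E1 requires Δl = ±1, so l_f ∈ {-1, 1}; with 0 ≤ l_f ≤ n_f−1 = 7, the allowed l_f values are {1}.
For l_f = 1: m_f ∈ {m_i−1, m_i, m_i+1} ∩ [−1, 1] = {-1, 0, 1} → 3 states.
Total: 3.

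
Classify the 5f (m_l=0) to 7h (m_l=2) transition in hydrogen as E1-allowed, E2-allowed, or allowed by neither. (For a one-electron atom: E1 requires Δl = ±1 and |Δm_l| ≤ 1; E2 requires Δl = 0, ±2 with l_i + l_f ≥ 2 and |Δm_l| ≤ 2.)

E2

Δl = 5 − 3 = +2; l_i + l_f = 8.
Δm_l = +2.
E1 (Δl = ±1, |Δm_l| ≤ 1): not satisfied.
E2 (Δl = 0,±2, l_i+l_f ≥ 2, |Δm_l| ≤ 2): satisfied.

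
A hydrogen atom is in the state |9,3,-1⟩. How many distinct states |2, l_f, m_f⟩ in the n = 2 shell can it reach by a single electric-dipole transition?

E1 requires l_f ∈ {2, 4}, but neither lies in [0, 1], so no final state is reachable.
Total: 0.

0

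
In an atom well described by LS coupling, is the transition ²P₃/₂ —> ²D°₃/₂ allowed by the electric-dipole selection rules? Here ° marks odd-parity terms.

Reading off the term symbols: S 1/2→1/2, L 1→2, J 3/2→3/2, parity even→odd.
Parity must change: even → odd — ok.
ΔS = 0: S: 1/2 → 1/2 — ok.
ΔL = 0, ±1 (not L=0↔0): L: 1 → 2, ΔL = +1 — ok.
ΔJ = 0, ±1 (not J=0↔0): J: 3/2 → 3/2, ΔJ = +0 — ok.
All four E1 rules are satisfied.

allowed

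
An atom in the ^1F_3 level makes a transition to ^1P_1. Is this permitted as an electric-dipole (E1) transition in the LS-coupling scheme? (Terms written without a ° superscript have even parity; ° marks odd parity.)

Parity must change: even → even — fails.
ΔS = 0: S: 0 → 0 — ok.
ΔL = 0, ±1 (not L=0↔0): L: 3 → 1, ΔL = -2 — fails.
ΔJ = 0, ±1 (not J=0↔0): J: 3 → 1, ΔJ = -2 — fails.
Rule(s) violated: parity, ΔL, ΔJ.

forbidden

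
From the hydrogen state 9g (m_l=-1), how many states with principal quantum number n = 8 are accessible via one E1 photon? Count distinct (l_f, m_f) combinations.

6

E1 requires Δl = ±1, so l_f ∈ {3, 5}; with 0 ≤ l_f ≤ n_f−1 = 7, the allowed l_f values are {3, 5}.
For l_f = 3: m_f ∈ {m_i−1, m_i, m_i+1} ∩ [−3, 3] = {-2, -1, 0} → 3 states.
For l_f = 5: m_f ∈ {m_i−1, m_i, m_i+1} ∩ [−5, 5] = {-2, -1, 0} → 3 states.
Total: 6.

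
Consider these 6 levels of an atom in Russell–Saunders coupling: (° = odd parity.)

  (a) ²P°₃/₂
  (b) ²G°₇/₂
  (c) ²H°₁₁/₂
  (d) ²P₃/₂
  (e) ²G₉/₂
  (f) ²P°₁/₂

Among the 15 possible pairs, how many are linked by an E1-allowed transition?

(a)–(b): forbidden (parity, ΔL, ΔJ).
(a)–(c): forbidden (parity, ΔL, ΔJ).
(a)–(d): allowed.
(a)–(e): forbidden (ΔL, ΔJ).
(a)–(f): forbidden (parity).
(b)–(c): forbidden (parity, ΔJ).
(b)–(d): forbidden (ΔL, ΔJ).
(b)–(e): allowed.
(b)–(f): forbidden (parity, ΔL, ΔJ).
(c)–(d): forbidden (ΔL, ΔJ).
(c)–(e): allowed.
(c)–(f): forbidden (parity, ΔL, ΔJ).
(d)–(e): forbidden (parity, ΔL, ΔJ).
(d)–(f): allowed.
(e)–(f): forbidden (ΔL, ΔJ).
Allowed pairs: 4 of 15.

4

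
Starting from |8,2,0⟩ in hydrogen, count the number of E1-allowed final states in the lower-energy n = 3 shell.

E1 requires Δl = ±1, so l_f ∈ {1, 3}; with 0 ≤ l_f ≤ n_f−1 = 2, the allowed l_f values are {1}.
For l_f = 1: m_f ∈ {m_i−1, m_i, m_i+1} ∩ [−1, 1] = {-1, 0, 1} → 3 states.
Total: 3.

3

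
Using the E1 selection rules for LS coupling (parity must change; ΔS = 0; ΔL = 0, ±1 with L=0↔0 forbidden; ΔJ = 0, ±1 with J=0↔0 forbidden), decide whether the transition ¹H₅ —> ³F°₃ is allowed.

forbidden

Parity must change: even → odd — satisfied.
ΔS = 0: S: 0 → 1 — violated.
ΔL = 0, ±1 (not L=0↔0): L: 5 → 3, ΔL = -2 — violated.
ΔJ = 0, ±1 (not J=0↔0): J: 5 → 3, ΔJ = -2 — violated.
Rule(s) violated: ΔS, ΔL, ΔJ.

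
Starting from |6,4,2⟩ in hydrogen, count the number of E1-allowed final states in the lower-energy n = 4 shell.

3

E1 requires Δl = ±1, so l_f ∈ {3, 5}; with 0 ≤ l_f ≤ n_f−1 = 3, the allowed l_f values are {3}.
For l_f = 3: m_f ∈ {m_i−1, m_i, m_i+1} ∩ [−3, 3] = {1, 2, 3} → 3 states.
Total: 3.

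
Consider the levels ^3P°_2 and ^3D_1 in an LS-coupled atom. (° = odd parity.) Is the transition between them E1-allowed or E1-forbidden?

ΔL = 0, ±1 (not L=0↔0): L: 1 → 2, ΔL = +1 — ✓.
ΔJ = 0, ±1 (not J=0↔0): J: 2 → 1, ΔJ = -1 — ✓.
Parity must change: odd → even — ✓.
ΔS = 0: S: 1 → 1 — ✓.
All four E1 rules are satisfied.

allowed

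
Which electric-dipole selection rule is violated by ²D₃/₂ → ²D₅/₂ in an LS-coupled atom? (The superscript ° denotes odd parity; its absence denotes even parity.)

parity

Initial level: S=1/2, L=2, J=3/2, parity even. Final level: S=1/2, L=2, J=5/2, parity even.
Parity must change: even → even — fails.
ΔS = 0: S: 1/2 → 1/2 — passes.
ΔL = 0, ±1 (not L=0↔0): L: 2 → 2, ΔL = +0 — passes.
ΔJ = 0, ±1 (not J=0↔0): J: 3/2 → 5/2, ΔJ = +1 — passes.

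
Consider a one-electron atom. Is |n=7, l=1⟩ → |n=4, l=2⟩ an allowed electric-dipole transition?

allowed

Δl = 2 − 1 = +1; the E1 rule Δl = ±1 is ✓.
All E1 selection rules are satisfied.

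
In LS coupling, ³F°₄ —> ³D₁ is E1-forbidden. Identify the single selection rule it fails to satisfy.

Initial level: S=1, L=3, J=4, parity odd. Final level: S=1, L=2, J=1, parity even.
ΔJ = 0, ±1 (not J=0↔0): J: 4 → 1, ΔJ = -3 — fails.
Parity must change: odd → even — passes.
ΔS = 0: S: 1 → 1 — passes.
ΔL = 0, ±1 (not L=0↔0): L: 3 → 2, ΔL = -1 — passes.

the ΔJ = 0, ±1 rule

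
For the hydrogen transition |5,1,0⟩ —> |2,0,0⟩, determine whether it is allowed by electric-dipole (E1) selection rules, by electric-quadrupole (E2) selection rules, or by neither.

E1

Δl = 0 − 1 = -1; l_i + l_f = 1.
Δm_l = +0.
E1 (Δl = ±1, |Δm_l| ≤ 1): satisfied.
E2 (Δl = 0,±2, l_i+l_f ≥ 2, |Δm_l| ≤ 2): not satisfied.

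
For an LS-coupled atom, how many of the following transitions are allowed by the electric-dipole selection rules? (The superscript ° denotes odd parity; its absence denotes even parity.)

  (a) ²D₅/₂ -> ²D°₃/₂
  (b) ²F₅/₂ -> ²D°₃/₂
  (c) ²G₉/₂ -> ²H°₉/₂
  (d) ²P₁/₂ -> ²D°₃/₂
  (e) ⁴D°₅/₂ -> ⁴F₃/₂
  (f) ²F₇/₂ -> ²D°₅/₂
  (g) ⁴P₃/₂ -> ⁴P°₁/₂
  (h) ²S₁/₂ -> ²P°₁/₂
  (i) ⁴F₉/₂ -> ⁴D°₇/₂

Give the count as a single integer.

(a) allowed
(b) allowed
(c) allowed
(d) allowed
(e) allowed
(f) allowed
(g) allowed
(h) allowed
(i) allowed
Total allowed: 9 of 9.

9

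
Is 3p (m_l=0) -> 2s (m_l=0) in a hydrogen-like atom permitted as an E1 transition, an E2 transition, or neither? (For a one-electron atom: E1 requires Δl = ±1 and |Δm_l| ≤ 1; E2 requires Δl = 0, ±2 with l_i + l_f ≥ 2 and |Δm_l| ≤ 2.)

E1

Δl = 0 − 1 = -1; l_i + l_f = 1.
Δm_l = +0.
E1 (Δl = ±1, |Δm_l| ≤ 1): satisfied.
E2 (Δl = 0,±2, l_i+l_f ≥ 2, |Δm_l| ≤ 2): not satisfied.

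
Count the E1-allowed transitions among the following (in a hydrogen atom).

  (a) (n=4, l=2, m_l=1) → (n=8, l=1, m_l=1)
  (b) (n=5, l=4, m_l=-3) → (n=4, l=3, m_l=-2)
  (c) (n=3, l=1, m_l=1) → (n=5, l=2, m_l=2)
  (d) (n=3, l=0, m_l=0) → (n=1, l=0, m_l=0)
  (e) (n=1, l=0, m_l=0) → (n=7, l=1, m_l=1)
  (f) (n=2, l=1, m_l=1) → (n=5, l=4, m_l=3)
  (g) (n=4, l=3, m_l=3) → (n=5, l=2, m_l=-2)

4

(a) allowed
(b) allowed
(c) allowed
(d) forbidden — Δl = +0 (E1 requires Δl = ±1)
(e) allowed
(f) forbidden — Δl = +3 (E1 requires Δl = ±1); Δm_l = +2 (E1 requires Δm_l = 0, ±1)
(g) forbidden — Δm_l = -5 (E1 requires Δm_l = 0, ±1)
Total allowed: 4 of 7.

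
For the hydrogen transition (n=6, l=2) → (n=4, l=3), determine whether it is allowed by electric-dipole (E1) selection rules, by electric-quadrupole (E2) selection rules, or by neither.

Δl = 3 − 2 = +1; l_i + l_f = 5.
E1 (Δl = ±1): satisfied.
E2 (Δl = 0,±2, l_i+l_f ≥ 2): not satisfied.

E1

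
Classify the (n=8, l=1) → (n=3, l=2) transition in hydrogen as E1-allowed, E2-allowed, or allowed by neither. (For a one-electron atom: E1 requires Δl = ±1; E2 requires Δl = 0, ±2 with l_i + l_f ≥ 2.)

Δl = 2 − 1 = +1; l_i + l_f = 3.
E1 (Δl = ±1): satisfied.
E2 (Δl = 0,±2, l_i+l_f ≥ 2): not satisfied.

E1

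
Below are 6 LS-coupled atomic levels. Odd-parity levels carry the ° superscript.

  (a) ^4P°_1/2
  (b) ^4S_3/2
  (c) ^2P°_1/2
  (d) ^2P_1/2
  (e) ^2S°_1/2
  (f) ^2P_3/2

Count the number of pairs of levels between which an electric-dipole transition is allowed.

5

(a)–(b): allowed.
(a)–(c): forbidden (parity, ΔS).
(a)–(d): forbidden (ΔS).
(a)–(e): forbidden (parity, ΔS).
(a)–(f): forbidden (ΔS).
(b)–(c): forbidden (ΔS).
(b)–(d): forbidden (parity, ΔS).
(b)–(e): forbidden (ΔS, ΔL).
(b)–(f): forbidden (parity, ΔS).
(c)–(d): allowed.
(c)–(e): forbidden (parity).
(c)–(f): allowed.
(d)–(e): allowed.
(d)–(f): forbidden (parity).
(e)–(f): allowed.
Allowed pairs: 5 of 15.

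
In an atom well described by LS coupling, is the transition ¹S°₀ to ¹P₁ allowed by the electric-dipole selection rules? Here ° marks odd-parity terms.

ΔL = 0, ±1 (not L=0↔0): L: 0 → 1, ΔL = +1 — passes.
ΔS = 0: S: 0 → 0 — passes.
Parity must change: odd → even — passes.
ΔJ = 0, ±1 (not J=0↔0): J: 0 → 1, ΔJ = +1 — passes.
All four E1 rules are satisfied.

allowed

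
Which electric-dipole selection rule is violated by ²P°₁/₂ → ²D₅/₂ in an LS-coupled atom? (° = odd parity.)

the ΔJ = 0, ±1 rule

Reading off the term symbols: S 1/2→1/2, L 1→2, J 1/2→5/2, parity odd→even.
ΔS = 0: S: 1/2 → 1/2 — passes.
Parity must change: odd → even — passes.
ΔJ = 0, ±1 (not J=0↔0): J: 1/2 → 5/2, ΔJ = +2 — fails.
ΔL = 0, ±1 (not L=0↔0): L: 1 → 2, ΔL = +1 — passes.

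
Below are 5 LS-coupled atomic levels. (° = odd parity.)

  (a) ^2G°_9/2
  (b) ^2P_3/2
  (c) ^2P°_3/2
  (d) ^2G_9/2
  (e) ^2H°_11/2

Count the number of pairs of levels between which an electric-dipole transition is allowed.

3

(a)–(b): forbidden (ΔL, ΔJ).
(a)–(c): forbidden (parity, ΔL, ΔJ).
(a)–(d): allowed.
(a)–(e): forbidden (parity).
(b)–(c): allowed.
(b)–(d): forbidden (parity, ΔL, ΔJ).
(b)–(e): forbidden (ΔL, ΔJ).
(c)–(d): forbidden (ΔL, ΔJ).
(c)–(e): forbidden (parity, ΔL, ΔJ).
(d)–(e): allowed.
Allowed pairs: 3 of 10.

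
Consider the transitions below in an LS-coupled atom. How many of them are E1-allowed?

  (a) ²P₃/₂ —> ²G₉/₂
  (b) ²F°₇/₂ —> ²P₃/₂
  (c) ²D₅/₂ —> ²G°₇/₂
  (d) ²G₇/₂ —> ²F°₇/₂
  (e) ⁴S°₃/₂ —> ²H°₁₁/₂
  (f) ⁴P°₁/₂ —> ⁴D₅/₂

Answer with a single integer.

1

(a) forbidden (parity, ΔL, ΔJ fail)
(b) forbidden (ΔL, ΔJ fail)
(c) forbidden (ΔL fails)
(d) allowed
(e) forbidden (parity, ΔS, ΔL, ΔJ fail)
(f) forbidden (ΔJ fails)
Total allowed: 1 of 6.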